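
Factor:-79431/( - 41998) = 87/46 = 2^(-1)*3^1*23^(-1) * 29^1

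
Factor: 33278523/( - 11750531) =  - 3^1* 13^ ( - 1)*19^ ( - 1) * 113^(-1 )*421^( - 1 )*11092841^1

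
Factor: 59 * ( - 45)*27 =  - 71685 = - 3^5*5^1*59^1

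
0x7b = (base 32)3R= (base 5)443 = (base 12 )A3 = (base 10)123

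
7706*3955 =30477230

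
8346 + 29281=37627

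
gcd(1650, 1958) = 22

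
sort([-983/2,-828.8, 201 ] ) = [ - 828.8, - 983/2, 201]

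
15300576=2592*5903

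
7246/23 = 7246/23 = 315.04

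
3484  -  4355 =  - 871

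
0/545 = 0 = 0.00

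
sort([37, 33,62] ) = [33, 37,62 ]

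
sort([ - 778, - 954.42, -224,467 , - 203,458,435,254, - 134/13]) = [ - 954.42, - 778,-224, - 203, - 134/13,254, 435, 458,467 ]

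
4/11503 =4/11503 = 0.00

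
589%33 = 28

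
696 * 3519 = 2449224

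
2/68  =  1/34  =  0.03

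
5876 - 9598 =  - 3722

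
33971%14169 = 5633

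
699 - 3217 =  - 2518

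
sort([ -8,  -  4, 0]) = [ - 8, - 4, 0]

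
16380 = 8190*2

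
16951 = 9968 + 6983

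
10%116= 10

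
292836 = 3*97612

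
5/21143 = 5/21143 = 0.00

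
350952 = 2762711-2411759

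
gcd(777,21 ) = 21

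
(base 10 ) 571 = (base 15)281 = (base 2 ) 1000111011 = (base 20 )18B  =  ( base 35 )gb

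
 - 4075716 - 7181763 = - 11257479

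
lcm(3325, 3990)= 19950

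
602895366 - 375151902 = 227743464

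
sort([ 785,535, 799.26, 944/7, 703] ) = [944/7, 535,  703 , 785,  799.26] 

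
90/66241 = 90/66241 = 0.00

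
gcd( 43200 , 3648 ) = 192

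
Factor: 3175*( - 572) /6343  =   - 2^2*5^2*11^1*13^1*127^1*6343^( - 1) = - 1816100/6343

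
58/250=29/125 =0.23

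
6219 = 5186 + 1033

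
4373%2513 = 1860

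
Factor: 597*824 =491928=2^3*3^1 * 103^1*199^1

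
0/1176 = 0=0.00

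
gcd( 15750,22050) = 3150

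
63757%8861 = 1730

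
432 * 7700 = 3326400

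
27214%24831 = 2383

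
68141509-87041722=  - 18900213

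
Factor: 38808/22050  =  44/25 = 2^2*5^(-2)*11^1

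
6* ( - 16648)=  - 99888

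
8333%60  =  53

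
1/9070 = 1/9070 = 0.00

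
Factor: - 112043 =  - 19^1* 5897^1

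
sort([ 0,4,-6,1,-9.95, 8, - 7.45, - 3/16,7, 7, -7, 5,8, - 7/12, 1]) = [ - 9.95,  -  7.45,- 7, - 6, -7/12,  -  3/16, 0,1, 1 , 4,5, 7, 7, 8,  8 ]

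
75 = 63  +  12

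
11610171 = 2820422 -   -  8789749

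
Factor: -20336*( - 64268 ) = 2^6*31^1*41^1*16067^1 = 1306954048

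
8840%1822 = 1552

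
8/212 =2/53 =0.04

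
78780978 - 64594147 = 14186831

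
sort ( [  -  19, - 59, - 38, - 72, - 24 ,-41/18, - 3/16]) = [  -  72 ,-59,-38,  -  24,-19 ,-41/18,-3/16] 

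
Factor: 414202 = 2^1* 73^1*2837^1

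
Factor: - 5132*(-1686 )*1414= 12234708528=2^4 * 3^1* 7^1*101^1 *281^1* 1283^1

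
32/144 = 2/9 = 0.22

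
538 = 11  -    -  527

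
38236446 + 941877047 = 980113493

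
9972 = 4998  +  4974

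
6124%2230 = 1664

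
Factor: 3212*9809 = 31506508 = 2^2*11^1*17^1*73^1*577^1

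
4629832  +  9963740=14593572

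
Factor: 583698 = 2^1*3^1*97283^1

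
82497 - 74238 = 8259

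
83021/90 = 83021/90  =  922.46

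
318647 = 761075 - 442428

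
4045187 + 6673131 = 10718318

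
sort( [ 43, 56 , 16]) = [ 16, 43, 56]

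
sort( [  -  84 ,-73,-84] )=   [ - 84, -84, - 73 ] 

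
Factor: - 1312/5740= - 8/35 = - 2^3*5^( - 1)*7^( - 1 )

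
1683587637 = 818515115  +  865072522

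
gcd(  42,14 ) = 14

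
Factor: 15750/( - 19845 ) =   -  50/63 = -2^1*3^( - 2)*5^2 * 7^( - 1 )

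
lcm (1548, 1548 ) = 1548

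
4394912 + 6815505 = 11210417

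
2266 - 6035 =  - 3769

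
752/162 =4 + 52/81=4.64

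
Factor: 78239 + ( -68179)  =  2^2*5^1*503^1 = 10060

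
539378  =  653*826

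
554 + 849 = 1403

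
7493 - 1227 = 6266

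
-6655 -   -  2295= - 4360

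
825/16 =825/16 = 51.56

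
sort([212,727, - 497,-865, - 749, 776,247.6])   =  [  -  865,-749,- 497 , 212 , 247.6,  727,  776]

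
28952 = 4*7238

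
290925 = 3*96975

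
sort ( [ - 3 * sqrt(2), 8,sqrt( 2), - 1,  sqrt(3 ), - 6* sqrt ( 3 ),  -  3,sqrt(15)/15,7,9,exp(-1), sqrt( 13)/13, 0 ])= [ - 6*sqrt(3), - 3*sqrt(2), - 3, - 1, 0, sqrt(15)/15,sqrt( 13)/13,exp( - 1),sqrt( 2),sqrt( 3),7, 8,9 ]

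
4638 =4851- 213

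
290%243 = 47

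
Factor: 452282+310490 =2^2*23^1*8291^1=762772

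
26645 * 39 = 1039155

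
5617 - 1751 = 3866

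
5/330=1/66 = 0.02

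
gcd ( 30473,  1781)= 1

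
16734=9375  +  7359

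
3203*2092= 6700676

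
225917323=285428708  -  59511385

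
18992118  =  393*48326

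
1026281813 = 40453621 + 985828192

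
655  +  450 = 1105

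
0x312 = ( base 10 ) 786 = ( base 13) 486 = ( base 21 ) 1g9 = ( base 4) 30102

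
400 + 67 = 467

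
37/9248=37/9248= 0.00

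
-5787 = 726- 6513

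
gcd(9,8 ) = 1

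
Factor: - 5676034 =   -  2^1 * 7^1*13^2*2399^1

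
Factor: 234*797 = 186498 = 2^1 * 3^2*  13^1 *797^1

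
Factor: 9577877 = 97^1*293^1*337^1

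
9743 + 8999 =18742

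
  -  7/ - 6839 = 1/977 = 0.00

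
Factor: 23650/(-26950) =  - 7^(- 2 )*43^1 = - 43/49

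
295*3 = 885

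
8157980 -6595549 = 1562431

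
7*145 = 1015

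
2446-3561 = -1115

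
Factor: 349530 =2^1*3^1*5^1*61^1*191^1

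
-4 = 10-14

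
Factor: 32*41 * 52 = 68224= 2^7*13^1*41^1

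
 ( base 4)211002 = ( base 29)2nl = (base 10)2370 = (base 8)4502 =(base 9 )3223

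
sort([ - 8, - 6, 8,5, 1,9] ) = [ - 8,-6, 1, 5, 8,9 ]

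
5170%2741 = 2429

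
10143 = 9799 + 344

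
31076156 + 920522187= 951598343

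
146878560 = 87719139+59159421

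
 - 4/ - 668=1/167  =  0.01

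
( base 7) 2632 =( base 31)11b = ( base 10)1003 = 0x3eb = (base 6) 4351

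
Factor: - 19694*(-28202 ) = 555410188 =2^2*43^1 * 59^1*229^1*239^1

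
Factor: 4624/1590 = 2^3 * 3^( - 1)*5^( - 1)*17^2*53^(-1 ) = 2312/795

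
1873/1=1873 = 1873.00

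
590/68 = 295/34 = 8.68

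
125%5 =0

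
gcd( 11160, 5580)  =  5580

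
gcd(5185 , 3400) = 85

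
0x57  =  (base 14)63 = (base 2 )1010111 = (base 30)2r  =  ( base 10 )87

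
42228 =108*391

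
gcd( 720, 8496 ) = 144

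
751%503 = 248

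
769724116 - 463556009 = 306168107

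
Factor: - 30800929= - 29^1*127^1*8363^1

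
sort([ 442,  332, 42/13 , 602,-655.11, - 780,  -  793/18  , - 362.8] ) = [ - 780, - 655.11, - 362.8, - 793/18,42/13,332,442,602] 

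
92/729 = 92/729 = 0.13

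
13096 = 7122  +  5974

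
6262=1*6262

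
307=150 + 157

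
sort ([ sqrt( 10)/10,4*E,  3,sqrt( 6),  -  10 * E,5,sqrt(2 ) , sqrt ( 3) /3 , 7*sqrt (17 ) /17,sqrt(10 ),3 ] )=[ - 10*E , sqrt( 10)/10,sqrt( 3)/3,sqrt( 2 ),7*sqrt( 17 )/17 , sqrt(6),3, 3  ,  sqrt(10 ),5 , 4*E]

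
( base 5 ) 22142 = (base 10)1547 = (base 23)2l6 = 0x60b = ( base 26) 27d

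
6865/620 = 1373/124 = 11.07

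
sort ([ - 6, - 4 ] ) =[ - 6,- 4]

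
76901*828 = 63674028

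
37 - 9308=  -9271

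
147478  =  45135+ 102343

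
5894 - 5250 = 644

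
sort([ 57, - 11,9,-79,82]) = [- 79,-11, 9, 57, 82]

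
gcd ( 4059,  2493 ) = 9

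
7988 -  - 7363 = 15351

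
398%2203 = 398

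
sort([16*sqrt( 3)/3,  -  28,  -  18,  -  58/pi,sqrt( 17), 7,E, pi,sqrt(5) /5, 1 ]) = [-28, - 58/pi, - 18,sqrt(5) /5, 1,E,pi, sqrt( 17),7,  16*sqrt (3 )/3] 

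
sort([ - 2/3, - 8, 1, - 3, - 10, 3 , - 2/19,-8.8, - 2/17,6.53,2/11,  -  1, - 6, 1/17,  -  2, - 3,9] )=[-10,-8.8, - 8,-6,-3,-3,  -  2,-1, - 2/3,  -  2/17, -2/19 , 1/17,2/11, 1,3, 6.53, 9 ]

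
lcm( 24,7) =168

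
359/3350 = 359/3350 = 0.11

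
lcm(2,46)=46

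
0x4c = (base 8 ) 114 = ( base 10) 76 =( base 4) 1030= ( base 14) 56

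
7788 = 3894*2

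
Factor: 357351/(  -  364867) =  - 3^1 * 23^1 *317^( - 1) *1151^ ( - 1)*5179^1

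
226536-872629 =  - 646093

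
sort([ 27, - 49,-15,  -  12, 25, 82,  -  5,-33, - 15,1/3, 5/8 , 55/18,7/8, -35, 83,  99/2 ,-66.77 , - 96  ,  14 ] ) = [-96, - 66.77, - 49 , - 35,  -  33,-15, - 15, - 12,-5,1/3,5/8,7/8, 55/18, 14, 25, 27,  99/2, 82, 83]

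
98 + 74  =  172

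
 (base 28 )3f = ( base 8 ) 143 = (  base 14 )71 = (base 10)99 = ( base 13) 78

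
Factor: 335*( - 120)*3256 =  - 130891200 =- 2^6 *3^1*5^2*11^1 * 37^1*67^1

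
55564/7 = 7937 + 5/7 = 7937.71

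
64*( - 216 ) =-13824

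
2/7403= 2/7403  =  0.00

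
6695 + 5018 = 11713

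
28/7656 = 7/1914= 0.00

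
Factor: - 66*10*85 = - 56100= - 2^2 * 3^1 * 5^2*11^1* 17^1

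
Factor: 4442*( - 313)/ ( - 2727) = 2^1*3^(  -  3 )*101^( - 1 ) * 313^1*2221^1 = 1390346/2727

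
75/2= 75/2 = 37.50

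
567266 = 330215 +237051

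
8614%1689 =169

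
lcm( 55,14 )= 770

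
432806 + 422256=855062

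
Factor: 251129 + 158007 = 2^4*7^1*13^1*281^1 = 409136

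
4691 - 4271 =420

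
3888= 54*72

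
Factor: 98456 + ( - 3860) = 2^2*3^1*7883^1=94596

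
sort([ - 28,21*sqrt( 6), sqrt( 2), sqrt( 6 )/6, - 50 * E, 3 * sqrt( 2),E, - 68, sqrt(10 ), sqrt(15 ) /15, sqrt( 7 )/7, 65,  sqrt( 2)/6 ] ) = [ - 50 * E, - 68, - 28, sqrt( 2 ) /6,sqrt( 15 )/15,sqrt( 7)/7, sqrt (6 ) /6, sqrt(2), E, sqrt( 10), 3*sqrt( 2),  21*sqrt( 6),  65]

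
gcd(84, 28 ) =28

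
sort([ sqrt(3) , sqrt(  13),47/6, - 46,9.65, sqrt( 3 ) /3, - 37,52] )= [ - 46, - 37 , sqrt(3)/3,  sqrt( 3) , sqrt(13) , 47/6,9.65,52]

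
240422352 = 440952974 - 200530622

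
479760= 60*7996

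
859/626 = 1 + 233/626 = 1.37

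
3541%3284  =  257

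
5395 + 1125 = 6520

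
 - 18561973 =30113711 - 48675684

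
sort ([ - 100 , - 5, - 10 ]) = [ - 100, - 10, - 5]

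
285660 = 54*5290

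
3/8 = 3/8   =  0.38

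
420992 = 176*2392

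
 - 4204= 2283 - 6487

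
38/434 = 19/217=0.09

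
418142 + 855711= 1273853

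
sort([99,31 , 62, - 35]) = [ - 35, 31 , 62 , 99] 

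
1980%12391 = 1980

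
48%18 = 12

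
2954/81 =2954/81  =  36.47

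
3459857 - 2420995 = 1038862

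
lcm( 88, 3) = 264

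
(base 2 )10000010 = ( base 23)5F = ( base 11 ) 109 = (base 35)3P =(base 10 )130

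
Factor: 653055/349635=3349/1793 = 11^( - 1 )*17^1*163^( - 1)*197^1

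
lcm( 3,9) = 9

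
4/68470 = 2/34235 = 0.00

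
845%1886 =845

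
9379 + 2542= 11921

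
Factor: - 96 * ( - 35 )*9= 2^5*3^3*5^1 * 7^1=   30240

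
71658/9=7962 = 7962.00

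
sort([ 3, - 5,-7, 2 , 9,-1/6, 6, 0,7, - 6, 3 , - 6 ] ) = [ - 7, - 6, - 6, - 5 , -1/6,  0,2, 3,3,6,7,9]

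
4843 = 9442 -4599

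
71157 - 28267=42890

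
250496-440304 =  - 189808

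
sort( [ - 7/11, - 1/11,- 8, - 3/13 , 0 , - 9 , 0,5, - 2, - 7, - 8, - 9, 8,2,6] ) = [-9, - 9, - 8, - 8, -7 ,  -  2, - 7/11 , - 3/13, - 1/11,0,0, 2, 5, 6,8 ] 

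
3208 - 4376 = -1168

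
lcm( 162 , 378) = 1134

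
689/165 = 4 +29/165 = 4.18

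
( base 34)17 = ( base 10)41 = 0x29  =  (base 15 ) 2B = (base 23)1I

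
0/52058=0 = 0.00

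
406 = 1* 406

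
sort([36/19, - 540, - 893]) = [ - 893, - 540,36/19]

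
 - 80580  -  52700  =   - 133280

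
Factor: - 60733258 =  - 2^1 * 71^1 * 83^1*5153^1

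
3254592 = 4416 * 737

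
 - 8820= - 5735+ - 3085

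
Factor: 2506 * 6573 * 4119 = 67847912622 = 2^1 * 3^2 * 7^2*179^1 * 313^1 * 1373^1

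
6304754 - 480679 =5824075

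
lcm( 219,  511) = 1533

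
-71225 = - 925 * 77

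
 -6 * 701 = -4206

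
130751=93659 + 37092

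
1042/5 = 1042/5 = 208.40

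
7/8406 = 7/8406 = 0.00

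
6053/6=1008  +  5/6 =1008.83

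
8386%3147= 2092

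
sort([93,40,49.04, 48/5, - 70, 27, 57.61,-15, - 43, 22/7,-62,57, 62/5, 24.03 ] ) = [ - 70, - 62, - 43, - 15,22/7,48/5,62/5,24.03,27, 40, 49.04, 57, 57.61, 93] 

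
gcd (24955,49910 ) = 24955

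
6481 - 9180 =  - 2699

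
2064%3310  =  2064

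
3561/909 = 1187/303 = 3.92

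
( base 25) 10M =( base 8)1207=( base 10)647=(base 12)45B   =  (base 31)KR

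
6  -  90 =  - 84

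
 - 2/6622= -1/3311 = - 0.00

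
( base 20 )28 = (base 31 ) 1H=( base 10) 48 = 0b110000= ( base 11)44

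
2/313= 2/313 = 0.01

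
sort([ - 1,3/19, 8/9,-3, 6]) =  [- 3 ,  -  1, 3/19,  8/9 , 6]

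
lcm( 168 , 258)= 7224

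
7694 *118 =907892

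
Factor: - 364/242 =  -  182/121=- 2^1 * 7^1 * 11^( - 2 )*13^1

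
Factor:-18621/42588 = -2069/4732 = - 2^ (-2) * 7^( - 1) * 13^(-2)* 2069^1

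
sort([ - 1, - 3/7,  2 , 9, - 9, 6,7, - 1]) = [ - 9, - 1, - 1,-3/7, 2,6, 7, 9 ] 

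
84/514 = 42/257 = 0.16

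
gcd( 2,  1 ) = 1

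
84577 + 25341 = 109918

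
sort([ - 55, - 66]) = [ - 66, - 55]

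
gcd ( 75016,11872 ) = 8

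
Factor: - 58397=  - 23^1*2539^1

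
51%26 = 25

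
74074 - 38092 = 35982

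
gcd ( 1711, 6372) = 59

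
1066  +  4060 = 5126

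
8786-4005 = 4781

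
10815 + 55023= 65838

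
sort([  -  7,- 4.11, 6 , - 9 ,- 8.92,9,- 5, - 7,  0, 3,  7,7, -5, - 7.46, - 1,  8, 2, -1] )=[ - 9, - 8.92,  -  7.46 ,-7,-7, -5, - 5,-4.11, - 1,  -  1, 0, 2,3, 6, 7,  7,8,9]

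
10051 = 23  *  437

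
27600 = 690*40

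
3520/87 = 40 + 40/87 = 40.46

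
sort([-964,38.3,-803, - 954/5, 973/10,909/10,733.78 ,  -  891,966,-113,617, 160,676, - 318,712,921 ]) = [  -  964, - 891,-803,-318, - 954/5,-113 , 38.3,909/10,973/10,160,617, 676,712, 733.78,921, 966] 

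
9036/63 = 1004/7=143.43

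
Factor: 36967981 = 1201^1*30781^1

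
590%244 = 102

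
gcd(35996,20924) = 4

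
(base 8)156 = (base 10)110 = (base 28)3q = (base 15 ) 75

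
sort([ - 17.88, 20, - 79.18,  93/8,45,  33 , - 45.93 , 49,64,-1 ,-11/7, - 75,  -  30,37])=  [ - 79.18, - 75, - 45.93,-30 , - 17.88,  -  11/7, - 1 , 93/8, 20,33,37,45, 49,64]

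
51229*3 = 153687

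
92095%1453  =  556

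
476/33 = 476/33  =  14.42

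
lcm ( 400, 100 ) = 400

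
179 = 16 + 163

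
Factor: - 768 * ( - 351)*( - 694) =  - 187080192 = - 2^9*3^4*13^1*347^1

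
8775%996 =807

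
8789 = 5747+3042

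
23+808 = 831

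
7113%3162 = 789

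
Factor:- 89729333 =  - 547^1*164039^1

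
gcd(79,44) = 1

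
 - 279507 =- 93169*3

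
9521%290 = 241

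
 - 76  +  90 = 14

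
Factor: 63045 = 3^3*  5^1*467^1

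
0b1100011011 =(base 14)40b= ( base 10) 795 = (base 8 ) 1433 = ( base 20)1jf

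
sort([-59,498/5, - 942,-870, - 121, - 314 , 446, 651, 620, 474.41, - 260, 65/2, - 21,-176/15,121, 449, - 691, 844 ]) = [ - 942, - 870,-691, - 314, - 260, - 121, - 59, -21,  -  176/15, 65/2,498/5, 121, 446, 449, 474.41, 620, 651, 844 ] 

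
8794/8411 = 1 + 383/8411  =  1.05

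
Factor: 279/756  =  31/84 = 2^ ( - 2 )*3^ ( - 1)*7^(-1)*31^1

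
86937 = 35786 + 51151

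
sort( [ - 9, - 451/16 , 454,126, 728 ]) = [ - 451/16, - 9, 126,  454, 728]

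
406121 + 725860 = 1131981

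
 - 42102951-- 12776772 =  - 29326179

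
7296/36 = 202 +2/3 = 202.67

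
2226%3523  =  2226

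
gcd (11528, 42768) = 88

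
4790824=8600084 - 3809260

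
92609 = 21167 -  - 71442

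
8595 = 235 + 8360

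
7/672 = 1/96 =0.01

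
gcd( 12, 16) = 4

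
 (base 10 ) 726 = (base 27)QO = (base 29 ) p1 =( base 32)mm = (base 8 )1326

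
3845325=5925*649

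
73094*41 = 2996854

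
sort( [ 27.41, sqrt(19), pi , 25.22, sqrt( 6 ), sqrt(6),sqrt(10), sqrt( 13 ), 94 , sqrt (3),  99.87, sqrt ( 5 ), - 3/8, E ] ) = [ - 3/8, sqrt (3 ), sqrt(5 ),sqrt( 6),  sqrt( 6),E, pi, sqrt (10), sqrt (13),  sqrt(19), 25.22, 27.41, 94, 99.87 ] 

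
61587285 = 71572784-9985499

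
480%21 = 18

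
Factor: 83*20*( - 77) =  - 2^2*5^1 * 7^1 * 11^1* 83^1=-127820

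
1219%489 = 241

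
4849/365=4849/365  =  13.28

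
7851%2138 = 1437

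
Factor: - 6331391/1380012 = - 2^( - 2)*3^(-1)*11^1 *115001^( - 1)*575581^1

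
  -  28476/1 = - 28476=-28476.00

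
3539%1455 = 629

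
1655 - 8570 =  - 6915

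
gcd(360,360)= 360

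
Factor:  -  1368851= - 11^1*107^1*1163^1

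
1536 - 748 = 788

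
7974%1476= 594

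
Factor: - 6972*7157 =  -2^2*3^1*7^1*17^1 * 83^1*421^1= -  49898604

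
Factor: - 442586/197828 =  -  613/274 = -2^(- 1 ) * 137^(-1 )*613^1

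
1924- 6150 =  - 4226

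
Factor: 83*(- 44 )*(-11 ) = 2^2*11^2 * 83^1 =40172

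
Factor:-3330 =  - 2^1*3^2*5^1*37^1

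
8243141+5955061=14198202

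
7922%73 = 38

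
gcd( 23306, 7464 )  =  2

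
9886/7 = 9886/7= 1412.29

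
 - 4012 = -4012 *1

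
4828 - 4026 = 802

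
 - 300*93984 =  - 28195200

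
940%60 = 40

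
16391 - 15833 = 558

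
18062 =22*821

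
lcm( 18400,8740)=349600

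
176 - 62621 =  - 62445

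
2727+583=3310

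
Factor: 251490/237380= 2^(- 1) *3^1* 11^( - 1)*13^( - 1 ) * 101^1=303/286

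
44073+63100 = 107173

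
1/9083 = 1/9083=0.00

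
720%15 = 0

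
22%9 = 4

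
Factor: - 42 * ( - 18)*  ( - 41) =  - 30996 = - 2^2 * 3^3*7^1 * 41^1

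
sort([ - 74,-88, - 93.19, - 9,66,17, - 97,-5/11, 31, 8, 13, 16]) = [-97, - 93.19, - 88, - 74,  -  9,-5/11, 8,13, 16,17, 31,66]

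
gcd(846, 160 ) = 2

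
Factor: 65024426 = 2^1*79^1*443^1*929^1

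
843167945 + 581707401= 1424875346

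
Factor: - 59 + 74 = 15 = 3^1*5^1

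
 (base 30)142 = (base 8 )1776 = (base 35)T7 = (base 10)1022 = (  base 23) 1la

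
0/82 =0 = 0.00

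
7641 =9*849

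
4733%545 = 373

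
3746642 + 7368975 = 11115617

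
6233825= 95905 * 65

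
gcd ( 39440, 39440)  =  39440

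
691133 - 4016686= - 3325553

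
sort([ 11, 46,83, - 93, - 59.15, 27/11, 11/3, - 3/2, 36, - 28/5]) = [ - 93, - 59.15, - 28/5, - 3/2, 27/11,11/3 , 11, 36, 46, 83]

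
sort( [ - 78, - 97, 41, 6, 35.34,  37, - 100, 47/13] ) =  [ - 100, - 97, - 78,47/13, 6 , 35.34,37, 41] 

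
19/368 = 19/368=0.05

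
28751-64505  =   - 35754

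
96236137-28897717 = 67338420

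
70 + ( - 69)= 1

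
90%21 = 6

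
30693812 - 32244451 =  - 1550639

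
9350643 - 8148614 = 1202029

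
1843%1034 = 809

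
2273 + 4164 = 6437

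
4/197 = 4/197 =0.02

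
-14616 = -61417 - -46801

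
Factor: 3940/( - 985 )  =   - 4 = - 2^2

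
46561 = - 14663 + 61224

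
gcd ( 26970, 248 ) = 62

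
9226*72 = 664272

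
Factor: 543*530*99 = 28491210 = 2^1*3^3*5^1*  11^1*53^1*181^1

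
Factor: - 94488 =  - 2^3*3^1* 31^1*127^1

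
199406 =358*557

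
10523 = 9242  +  1281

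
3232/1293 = 3232/1293=   2.50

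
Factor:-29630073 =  - 3^1*11^1 * 897881^1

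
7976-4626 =3350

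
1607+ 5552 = 7159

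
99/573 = 33/191 = 0.17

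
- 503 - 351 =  - 854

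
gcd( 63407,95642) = 1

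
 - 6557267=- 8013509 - - 1456242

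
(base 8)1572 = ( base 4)31322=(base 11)73a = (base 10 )890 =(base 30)TK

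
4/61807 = 4/61807 = 0.00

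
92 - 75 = 17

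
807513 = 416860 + 390653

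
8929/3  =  8929/3 = 2976.33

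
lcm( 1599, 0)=0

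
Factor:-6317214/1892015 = -2^1*3^1*5^(- 1 )*17^( - 1 ) * 887^1* 1187^1*22259^(-1 )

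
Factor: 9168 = 2^4* 3^1 * 191^1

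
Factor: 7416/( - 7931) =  - 2^3*3^2*7^( - 1 )*11^( - 1 ) = -  72/77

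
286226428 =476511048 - 190284620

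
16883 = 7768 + 9115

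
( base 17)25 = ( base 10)39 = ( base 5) 124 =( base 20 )1j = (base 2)100111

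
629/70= 629/70 = 8.99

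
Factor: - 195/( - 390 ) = 1/2 = 2^( - 1)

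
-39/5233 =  - 1 + 5194/5233 = - 0.01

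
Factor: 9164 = 2^2*29^1*79^1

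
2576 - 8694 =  - 6118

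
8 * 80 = 640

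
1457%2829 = 1457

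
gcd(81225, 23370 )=285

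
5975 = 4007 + 1968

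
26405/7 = 3772 + 1/7  =  3772.14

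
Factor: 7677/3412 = 2^( - 2 ) * 3^2 =9/4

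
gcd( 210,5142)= 6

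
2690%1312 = 66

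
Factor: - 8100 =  - 2^2*3^4*5^2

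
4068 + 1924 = 5992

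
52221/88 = 593 + 37/88 =593.42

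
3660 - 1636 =2024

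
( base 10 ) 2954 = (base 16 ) B8A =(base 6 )21402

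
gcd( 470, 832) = 2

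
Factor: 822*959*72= 2^4*3^3*7^1*137^2 = 56757456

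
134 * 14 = 1876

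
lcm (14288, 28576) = 28576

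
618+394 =1012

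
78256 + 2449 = 80705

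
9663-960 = 8703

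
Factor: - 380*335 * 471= - 59958300=- 2^2 * 3^1*5^2* 19^1*67^1*157^1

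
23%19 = 4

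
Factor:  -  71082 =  - 2^1 *3^2*11^1  *  359^1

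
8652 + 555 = 9207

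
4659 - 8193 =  - 3534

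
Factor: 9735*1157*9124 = 2^2*3^1*5^1*11^1*13^1*59^1 * 89^1*2281^1 = 102767215980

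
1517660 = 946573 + 571087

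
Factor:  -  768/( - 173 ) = 2^8*3^1 * 173^( - 1 )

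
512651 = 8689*59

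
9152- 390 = 8762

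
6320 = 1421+4899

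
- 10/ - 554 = 5/277= 0.02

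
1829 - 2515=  - 686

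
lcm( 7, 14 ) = 14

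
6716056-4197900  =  2518156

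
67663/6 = 11277 + 1/6 = 11277.17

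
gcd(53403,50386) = 7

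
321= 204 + 117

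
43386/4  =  21693/2  =  10846.50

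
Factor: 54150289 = 683^1*79283^1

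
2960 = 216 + 2744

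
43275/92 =43275/92= 470.38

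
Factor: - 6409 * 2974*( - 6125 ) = 2^1*5^3*7^2*13^1*17^1 *29^1 * 1487^1 = 116744741750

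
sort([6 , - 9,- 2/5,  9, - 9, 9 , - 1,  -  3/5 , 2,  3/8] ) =[ - 9, - 9, - 1, - 3/5, - 2/5, 3/8, 2,6, 9, 9 ] 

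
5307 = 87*61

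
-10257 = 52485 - 62742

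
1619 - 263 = 1356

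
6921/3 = 2307 = 2307.00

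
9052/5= 9052/5 = 1810.40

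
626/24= 313/12 = 26.08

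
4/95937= 4/95937  =  0.00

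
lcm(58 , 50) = 1450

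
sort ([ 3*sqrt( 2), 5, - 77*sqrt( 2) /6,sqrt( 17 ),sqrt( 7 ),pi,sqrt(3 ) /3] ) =[ - 77* sqrt( 2) /6,sqrt ( 3 ) /3,sqrt( 7),pi,sqrt(17), 3*sqrt(2),5] 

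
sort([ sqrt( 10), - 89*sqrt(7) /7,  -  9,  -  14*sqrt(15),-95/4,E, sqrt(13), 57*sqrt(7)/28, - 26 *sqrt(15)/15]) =[-14*sqrt( 15), - 89*sqrt( 7)/7, - 95/4, - 9,  -  26*sqrt(15)/15,E, sqrt( 10), sqrt(13), 57*sqrt(7 ) /28 ]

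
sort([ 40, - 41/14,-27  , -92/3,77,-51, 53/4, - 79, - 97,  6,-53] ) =[ - 97, - 79, - 53, - 51 , - 92/3 ,- 27, - 41/14, 6,53/4, 40,  77 ]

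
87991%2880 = 1591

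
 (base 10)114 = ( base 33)3f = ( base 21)59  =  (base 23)4M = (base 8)162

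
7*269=1883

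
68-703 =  - 635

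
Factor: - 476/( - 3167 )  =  2^2 * 7^1*17^1*  3167^( - 1) 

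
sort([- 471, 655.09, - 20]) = [ - 471,- 20,655.09]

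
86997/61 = 86997/61  =  1426.18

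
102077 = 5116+96961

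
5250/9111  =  1750/3037 = 0.58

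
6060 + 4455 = 10515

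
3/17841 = 1/5947=0.00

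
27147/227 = 119+134/227  =  119.59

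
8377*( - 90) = -753930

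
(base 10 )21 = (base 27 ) L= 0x15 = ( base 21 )10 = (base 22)L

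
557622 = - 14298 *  ( - 39) 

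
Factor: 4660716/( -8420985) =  - 2^2*3^( -1)*5^( - 1)*41^1*9473^1*187133^( - 1) = - 1553572/2806995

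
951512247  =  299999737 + 651512510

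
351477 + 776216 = 1127693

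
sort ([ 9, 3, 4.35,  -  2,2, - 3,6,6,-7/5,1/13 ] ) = [ -3, - 2,  -  7/5,1/13,2,3,4.35,6, 6,  9] 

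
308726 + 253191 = 561917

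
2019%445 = 239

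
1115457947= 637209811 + 478248136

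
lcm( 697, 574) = 9758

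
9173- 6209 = 2964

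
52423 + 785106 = 837529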